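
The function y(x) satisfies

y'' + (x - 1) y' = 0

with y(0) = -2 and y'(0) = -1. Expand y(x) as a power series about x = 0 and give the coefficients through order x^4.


Ansatz: y(x) = sum_{n>=0} a_n x^n, so y'(x) = sum_{n>=1} n a_n x^(n-1) and y''(x) = sum_{n>=2} n(n-1) a_n x^(n-2).
Substitute into P(x) y'' + Q(x) y' + R(x) y = 0 with P(x) = 1, Q(x) = x - 1, R(x) = 0, and match powers of x.
Initial conditions: a_0 = -2, a_1 = -1.
Setting the coefficient of each power of x to zero and solving order by order (substituting the coefficients already found):
  x^0: 2 a_2 - a_1 = 0  ->  2 a_2 = a_1 = -1  ->  a_2 = -1/2
  x^1: 6 a_3 - 2 a_2 + a_1 = 0  ->  6 a_3 = 2 a_2 - a_1 = 0  ->  a_3 = 0
  x^2: 12 a_4 - 3 a_3 + 2 a_2 = 0  ->  12 a_4 = 3 a_3 - 2 a_2 = 1  ->  a_4 = 1/12
Truncated series: y(x) = -2 - x - (1/2) x^2 + (1/12) x^4 + O(x^5).

a_0 = -2; a_1 = -1; a_2 = -1/2; a_3 = 0; a_4 = 1/12


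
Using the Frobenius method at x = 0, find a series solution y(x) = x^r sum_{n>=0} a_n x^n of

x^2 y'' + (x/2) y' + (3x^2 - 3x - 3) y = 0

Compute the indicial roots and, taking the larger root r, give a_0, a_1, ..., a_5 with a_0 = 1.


Write in Frobenius form y'' + (p(x)/x) y' + (q(x)/x^2) y = 0:
  p(x) = 1/2,  q(x) = 3x^2 - 3x - 3.
Indicial equation: r(r-1) + (1/2) r + (-3) = 0 -> roots r_1 = 2, r_2 = -3/2.
Take r = r_1 = 2. Let y(x) = x^r sum_{n>=0} a_n x^n with a_0 = 1.
Substitute y = x^r sum a_n x^n and match x^{r+n}. The recurrence is
  D(n) a_n - 3 a_{n-1} + 3 a_{n-2} = 0,  where D(n) = (r+n)(r+n-1) + (1/2)(r+n) + (-3).
  a_n = [3 a_{n-1} - 3 a_{n-2}] / D(n).
Since the indicial polynomial factors as (r - r_1)(r - r_2), D(n) = (r_1 + n - r_1)(r_1 + n - r_2) = n(n + 7/2).
Evaluating step by step (a_0 = 1):
  n = 1: D(1) = 1(1 + 7/2) = 9/2; numerator = 3(1) = 3; a_1 = (3)/(9/2) = 2/3
  n = 2: D(2) = 2(2 + 7/2) = 11; numerator = 3(2/3) - 3(1) = -1; a_2 = (-1)/(11) = -1/11
  n = 3: D(3) = 3(3 + 7/2) = 39/2; numerator = 3(-1/11) - 3(2/3) = -25/11; a_3 = (-25/11)/(39/2) = -50/429
  n = 4: D(4) = 4(4 + 7/2) = 30; numerator = 3(-50/429) - 3(-1/11) = -1/13; a_4 = (-1/13)/(30) = -1/390
  n = 5: D(5) = 5(5 + 7/2) = 85/2; numerator = 3(-1/390) - 3(-50/429) = 489/1430; a_5 = (489/1430)/(85/2) = 489/60775

r = 2; a_0 = 1; a_1 = 2/3; a_2 = -1/11; a_3 = -50/429; a_4 = -1/390; a_5 = 489/60775


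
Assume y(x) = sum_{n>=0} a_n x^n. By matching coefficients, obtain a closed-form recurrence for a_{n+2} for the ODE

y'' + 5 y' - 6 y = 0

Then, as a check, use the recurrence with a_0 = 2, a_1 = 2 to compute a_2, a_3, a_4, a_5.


Substitute y = sum_n a_n x^n.
y''(x) has coefficient (n+2)(n+1) a_{n+2} at x^n;
5 y'(x) has coefficient 5 (n+1) a_{n+1} at x^n;
-6 y(x) has coefficient -6 a_n at x^n.
Matching x^n: (n+2)(n+1) a_{n+2} + 5 (n+1) a_{n+1} - 6 a_n = 0.
Thus a_{n+2} = [-5 (n+1) a_{n+1} + 6 a_n] / ((n+1)(n+2)).

Check with a_0 = 2, a_1 = 2 (apply the recurrence for n = 0, 1, 2, 3): a_0 = 2, a_1 = 2, a_2 = 1, a_3 = 1/3, a_4 = 1/12, a_5 = 1/60.

a_(n+2) = [-5 (n+1) a_(n+1) + 6 a_n] / ((n+1)(n+2)); check: a_0 = 2, a_1 = 2, a_2 = 1, a_3 = 1/3, a_4 = 1/12, a_5 = 1/60


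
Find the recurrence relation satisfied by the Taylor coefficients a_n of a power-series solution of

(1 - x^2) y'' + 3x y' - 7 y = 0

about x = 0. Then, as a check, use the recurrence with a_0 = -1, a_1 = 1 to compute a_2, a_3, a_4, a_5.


Substitute y = sum_n a_n x^n.
(1 - 1 x^2) y'' contributes (n+2)(n+1) a_{n+2} - n(n-1) a_n at x^n.
3 x y'(x) contributes 3 n a_n at x^n.
-7 y(x) contributes -7 a_n at x^n.
Matching x^n: (n+2)(n+1) a_{n+2} + (-n(n-1) + 3 n - 7) a_n = 0.
Thus a_{n+2} = (n(n-1) - 3 n + 7) / ((n+1)(n+2)) * a_n.

Check with a_0 = -1, a_1 = 1 (apply the recurrence for n = 0, 1, 2, 3): a_0 = -1, a_1 = 1, a_2 = -7/2, a_3 = 2/3, a_4 = -7/8, a_5 = 2/15.

a_(n+2) = (n(n-1) - 3 n + 7) / ((n+1)(n+2)) * a_n; check: a_0 = -1, a_1 = 1, a_2 = -7/2, a_3 = 2/3, a_4 = -7/8, a_5 = 2/15


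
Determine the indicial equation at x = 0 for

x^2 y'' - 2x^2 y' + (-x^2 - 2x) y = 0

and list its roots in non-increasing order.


Divide by x^2 to reach normal form y'' + P_1(x) y' + P_2(x) y = 0 with P_1(x) = -2 and P_2(x) = -1 - 2/x.
x = 0 is a singular point because the y-coefficient -1 - 2/x has a pole at x = 0.
It is a regular singular point because x P_1(x) = p(x) = -2x and x^2 P_2(x) = q(x) = -x^2 - 2x are polynomials, hence analytic at x = 0.
p(0) = 0,  q(0) = 0.
Indicial equation: r(r-1) + p(0) r + q(0) = 0, i.e. r^2 + (p(0) - 1) r + q(0) = 0, i.e. r^2 - 1 r = 0.
Discriminant: (-1)^2 - 4(0) = 1, so r = (1 ± 1)/2.
Solving: r_1 = 1, r_2 = 0.

indicial: r^2 - 1 r = 0; roots r_1 = 1, r_2 = 0


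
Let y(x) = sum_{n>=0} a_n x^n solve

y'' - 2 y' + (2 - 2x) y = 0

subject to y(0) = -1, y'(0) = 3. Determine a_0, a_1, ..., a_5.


Ansatz: y(x) = sum_{n>=0} a_n x^n, so y'(x) = sum_{n>=1} n a_n x^(n-1) and y''(x) = sum_{n>=2} n(n-1) a_n x^(n-2).
Substitute into P(x) y'' + Q(x) y' + R(x) y = 0 with P(x) = 1, Q(x) = -2, R(x) = 2 - 2x, and match powers of x.
Initial conditions: a_0 = -1, a_1 = 3.
Setting the coefficient of each power of x to zero and solving order by order (substituting the coefficients already found):
  x^0: 2 a_2 - 2 a_1 + 2 a_0 = 0  ->  2 a_2 = 2 a_1 - 2 a_0 = 8  ->  a_2 = 4
  x^1: 6 a_3 - 4 a_2 + 2 a_1 - 2 a_0 = 0  ->  6 a_3 = 4 a_2 - 2 a_1 + 2 a_0 = 8  ->  a_3 = 4/3
  x^2: 12 a_4 - 6 a_3 + 2 a_2 - 2 a_1 = 0  ->  12 a_4 = 6 a_3 - 2 a_2 + 2 a_1 = 6  ->  a_4 = 1/2
  x^3: 20 a_5 - 8 a_4 + 2 a_3 - 2 a_2 = 0  ->  20 a_5 = 8 a_4 - 2 a_3 + 2 a_2 = 28/3  ->  a_5 = 7/15
Truncated series: y(x) = -1 + 3 x + 4 x^2 + (4/3) x^3 + (1/2) x^4 + (7/15) x^5 + O(x^6).

a_0 = -1; a_1 = 3; a_2 = 4; a_3 = 4/3; a_4 = 1/2; a_5 = 7/15


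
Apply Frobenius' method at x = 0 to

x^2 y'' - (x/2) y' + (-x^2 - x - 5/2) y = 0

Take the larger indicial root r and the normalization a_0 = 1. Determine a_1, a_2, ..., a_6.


Write in Frobenius form y'' + (p(x)/x) y' + (q(x)/x^2) y = 0:
  p(x) = -1/2,  q(x) = -x^2 - x - 5/2.
Indicial equation: r(r-1) + (-1/2) r + (-5/2) = 0 -> roots r_1 = 5/2, r_2 = -1.
Take r = r_1 = 5/2. Let y(x) = x^r sum_{n>=0} a_n x^n with a_0 = 1.
Substitute y = x^r sum a_n x^n and match x^{r+n}. The recurrence is
  D(n) a_n - 1 a_{n-1} - 1 a_{n-2} = 0,  where D(n) = (r+n)(r+n-1) + (-1/2)(r+n) + (-5/2).
  a_n = [1 a_{n-1} + 1 a_{n-2}] / D(n).
Since the indicial polynomial factors as (r - r_1)(r - r_2), D(n) = (r_1 + n - r_1)(r_1 + n - r_2) = n(n + 7/2).
Evaluating step by step (a_0 = 1):
  n = 1: D(1) = 1(1 + 7/2) = 9/2; numerator = 1(1) = 1; a_1 = (1)/(9/2) = 2/9
  n = 2: D(2) = 2(2 + 7/2) = 11; numerator = 1(2/9) + 1(1) = 11/9; a_2 = (11/9)/(11) = 1/9
  n = 3: D(3) = 3(3 + 7/2) = 39/2; numerator = 1(1/9) + 1(2/9) = 1/3; a_3 = (1/3)/(39/2) = 2/117
  n = 4: D(4) = 4(4 + 7/2) = 30; numerator = 1(2/117) + 1(1/9) = 5/39; a_4 = (5/39)/(30) = 1/234
  n = 5: D(5) = 5(5 + 7/2) = 85/2; numerator = 1(1/234) + 1(2/117) = 5/234; a_5 = (5/234)/(85/2) = 1/1989
  n = 6: D(6) = 6(6 + 7/2) = 57; numerator = 1(1/1989) + 1(1/234) = 19/3978; a_6 = (19/3978)/(57) = 1/11934

r = 5/2; a_0 = 1; a_1 = 2/9; a_2 = 1/9; a_3 = 2/117; a_4 = 1/234; a_5 = 1/1989; a_6 = 1/11934


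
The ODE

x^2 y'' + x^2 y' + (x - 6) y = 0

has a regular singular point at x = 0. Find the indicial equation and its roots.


Divide by x^2 to reach normal form y'' + P_1(x) y' + P_2(x) y = 0 with P_1(x) = 1 and P_2(x) = 1/x - 6/x^2.
x = 0 is a singular point because the y-coefficient 1/x - 6/x^2 has a pole at x = 0.
It is a regular singular point because x P_1(x) = p(x) = x and x^2 P_2(x) = q(x) = x - 6 are polynomials, hence analytic at x = 0.
p(0) = 0,  q(0) = -6.
Indicial equation: r(r-1) + p(0) r + q(0) = 0, i.e. r^2 + (p(0) - 1) r + q(0) = 0, i.e. r^2 - 1 r - 6 = 0.
Discriminant: (-1)^2 - 4(-6) = 25, so r = (1 ± 5)/2.
Solving: r_1 = 3, r_2 = -2.

indicial: r^2 - 1 r - 6 = 0; roots r_1 = 3, r_2 = -2


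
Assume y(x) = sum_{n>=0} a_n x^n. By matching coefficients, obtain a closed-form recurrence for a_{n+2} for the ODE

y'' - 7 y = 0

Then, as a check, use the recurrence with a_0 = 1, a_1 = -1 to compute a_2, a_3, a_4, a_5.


Substitute y = sum_n a_n x^n into y'' + (const) y = 0.
y''(x) = sum_{n>=0} (n+2)(n+1) a_{n+2} x^n.
The ODE becomes sum_n [(n+2)(n+1) a_{n+2} - 7 a_n] x^n = 0.
Setting each coefficient to zero gives the recurrence:
  (n+2)(n+1) a_{n+2} - 7 a_n = 0,
  a_{n+2} = 7 / ((n+1)(n+2)) a_n.

Check with a_0 = 1, a_1 = -1 (apply the recurrence for n = 0, 1, 2, 3): a_0 = 1, a_1 = -1, a_2 = 7/2, a_3 = -7/6, a_4 = 49/24, a_5 = -49/120.

a_{n+2} = 7/((n+1)(n+2)) * a_n; check: a_0 = 1, a_1 = -1, a_2 = 7/2, a_3 = -7/6, a_4 = 49/24, a_5 = -49/120


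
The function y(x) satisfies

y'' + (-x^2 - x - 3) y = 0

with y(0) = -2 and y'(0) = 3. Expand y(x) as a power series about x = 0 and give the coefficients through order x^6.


Ansatz: y(x) = sum_{n>=0} a_n x^n, so y'(x) = sum_{n>=1} n a_n x^(n-1) and y''(x) = sum_{n>=2} n(n-1) a_n x^(n-2).
Substitute into P(x) y'' + Q(x) y' + R(x) y = 0 with P(x) = 1, Q(x) = 0, R(x) = -x^2 - x - 3, and match powers of x.
Initial conditions: a_0 = -2, a_1 = 3.
Setting the coefficient of each power of x to zero and solving order by order (substituting the coefficients already found):
  x^0: 2 a_2 - 3 a_0 = 0  ->  2 a_2 = 3 a_0 = -6  ->  a_2 = -3
  x^1: 6 a_3 - 3 a_1 - a_0 = 0  ->  6 a_3 = 3 a_1 + a_0 = 7  ->  a_3 = 7/6
  x^2: 12 a_4 - 3 a_2 - a_1 - a_0 = 0  ->  12 a_4 = 3 a_2 + a_1 + a_0 = -8  ->  a_4 = -2/3
  x^3: 20 a_5 - 3 a_3 - a_2 - a_1 = 0  ->  20 a_5 = 3 a_3 + a_2 + a_1 = 7/2  ->  a_5 = 7/40
  x^4: 30 a_6 - 3 a_4 - a_3 - a_2 = 0  ->  30 a_6 = 3 a_4 + a_3 + a_2 = -23/6  ->  a_6 = -23/180
Truncated series: y(x) = -2 + 3 x - 3 x^2 + (7/6) x^3 - (2/3) x^4 + (7/40) x^5 - (23/180) x^6 + O(x^7).

a_0 = -2; a_1 = 3; a_2 = -3; a_3 = 7/6; a_4 = -2/3; a_5 = 7/40; a_6 = -23/180


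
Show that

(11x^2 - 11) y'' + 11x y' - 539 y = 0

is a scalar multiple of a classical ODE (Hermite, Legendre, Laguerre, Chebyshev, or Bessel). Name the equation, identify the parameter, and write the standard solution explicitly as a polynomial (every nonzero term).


All three coefficients share the factor -11; dividing through by -11 gives  (1 - x^2) y'' - x y' + 49 y = 0.
This matches the Chebyshev equation (1 - x^2) y'' - x y' + n^2 y = 0 (note the -x y' term, not -2x y') with n^2 = 49, so n = 7; the polynomial solution is T_7(x).
With y = sum_k a_k x^k, matching x^k gives (k+2)(k+1) a_{k+2} = (k^2 - n^2) a_k = (k - 7)(k + 7) a_k. The right side vanishes at k = 7, so the series with the parity of 7 terminates at degree 7.
Standard normalization: leading coefficient of T_n is 2^(n-1), so a_7 = 2^6 = 64. Work downward with a_k = (k+1)(k+2) a_{k+2} / ((k - 7)(k + 7)):
  a_5 = (6)(7)(64) / ((5 - 7)(5 + 7)) = 2688/(-24) = -112
  a_3 = (4)(5)(-112) / ((3 - 7)(3 + 7)) = -2240/(-40) = 56
  a_1 = (2)(3)(56) / ((1 - 7)(1 + 7)) = 336/(-48) = -7
Hence T_7(x) = 64 x^7 - 112 x^5 + 56 x^3 - 7 x.

T_7(x); series = 64 x^7 - 112 x^5 + 56 x^3 - 7 x


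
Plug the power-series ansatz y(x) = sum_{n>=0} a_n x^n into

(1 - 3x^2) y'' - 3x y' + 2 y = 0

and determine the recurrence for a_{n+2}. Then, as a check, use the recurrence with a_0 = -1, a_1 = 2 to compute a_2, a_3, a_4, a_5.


Substitute y = sum_n a_n x^n.
(1 - 3 x^2) y'' contributes (n+2)(n+1) a_{n+2} - 3 n(n-1) a_n at x^n.
-3 x y'(x) contributes -3 n a_n at x^n.
2 y(x) contributes 2 a_n at x^n.
Matching x^n: (n+2)(n+1) a_{n+2} + (-3 n(n-1) - 3 n + 2) a_n = 0.
Thus a_{n+2} = (3 n(n-1) + 3 n - 2) / ((n+1)(n+2)) * a_n.

Check with a_0 = -1, a_1 = 2 (apply the recurrence for n = 0, 1, 2, 3): a_0 = -1, a_1 = 2, a_2 = 1, a_3 = 1/3, a_4 = 5/6, a_5 = 5/12.

a_(n+2) = (3 n(n-1) + 3 n - 2) / ((n+1)(n+2)) * a_n; check: a_0 = -1, a_1 = 2, a_2 = 1, a_3 = 1/3, a_4 = 5/6, a_5 = 5/12


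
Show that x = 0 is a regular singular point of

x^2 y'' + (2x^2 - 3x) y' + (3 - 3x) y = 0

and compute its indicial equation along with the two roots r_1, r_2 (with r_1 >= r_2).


Divide by x^2 to reach normal form y'' + P_1(x) y' + P_2(x) y = 0 with P_1(x) = 2 - 3/x and P_2(x) = -3/x + 3/x^2.
x = 0 is a singular point because the y'-coefficient 2 - 3/x has a pole at x = 0 and the y-coefficient -3/x + 3/x^2 has a pole at x = 0.
It is a regular singular point because x P_1(x) = p(x) = 2x - 3 and x^2 P_2(x) = q(x) = 3 - 3x are polynomials, hence analytic at x = 0.
p(0) = -3,  q(0) = 3.
Indicial equation: r(r-1) + p(0) r + q(0) = 0, i.e. r^2 + (p(0) - 1) r + q(0) = 0, i.e. r^2 - 4 r + 3 = 0.
Discriminant: (-4)^2 - 4(3) = 4, so r = (4 ± 2)/2.
Solving: r_1 = 3, r_2 = 1.

indicial: r^2 - 4 r + 3 = 0; roots r_1 = 3, r_2 = 1


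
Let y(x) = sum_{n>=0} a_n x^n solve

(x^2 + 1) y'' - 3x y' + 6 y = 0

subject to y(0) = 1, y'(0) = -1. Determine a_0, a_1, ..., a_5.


Ansatz: y(x) = sum_{n>=0} a_n x^n, so y'(x) = sum_{n>=1} n a_n x^(n-1) and y''(x) = sum_{n>=2} n(n-1) a_n x^(n-2).
Substitute into P(x) y'' + Q(x) y' + R(x) y = 0 with P(x) = x^2 + 1, Q(x) = -3x, R(x) = 6, and match powers of x.
Initial conditions: a_0 = 1, a_1 = -1.
Setting the coefficient of each power of x to zero and solving order by order (substituting the coefficients already found):
  x^0: 2 a_2 + 6 a_0 = 0  ->  2 a_2 = -6 a_0 = -6  ->  a_2 = -3
  x^1: 6 a_3 + 3 a_1 = 0  ->  6 a_3 = -3 a_1 = 3  ->  a_3 = 1/2
  x^2: 12 a_4 + 2 a_2 = 0  ->  12 a_4 = -2 a_2 = 6  ->  a_4 = 1/2
  x^3: 20 a_5 + 3 a_3 = 0  ->  20 a_5 = -3 a_3 = -3/2  ->  a_5 = -3/40
Truncated series: y(x) = 1 - x - 3 x^2 + (1/2) x^3 + (1/2) x^4 - (3/40) x^5 + O(x^6).

a_0 = 1; a_1 = -1; a_2 = -3; a_3 = 1/2; a_4 = 1/2; a_5 = -3/40


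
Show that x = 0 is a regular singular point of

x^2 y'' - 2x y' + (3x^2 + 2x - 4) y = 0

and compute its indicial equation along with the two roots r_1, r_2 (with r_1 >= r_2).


Divide by x^2 to reach normal form y'' + P_1(x) y' + P_2(x) y = 0 with P_1(x) = -2/x and P_2(x) = 3 + 2/x - 4/x^2.
x = 0 is a singular point because the y'-coefficient -2/x has a pole at x = 0 and the y-coefficient 3 + 2/x - 4/x^2 has a pole at x = 0.
It is a regular singular point because x P_1(x) = p(x) = -2 and x^2 P_2(x) = q(x) = 3x^2 + 2x - 4 are polynomials, hence analytic at x = 0.
p(0) = -2,  q(0) = -4.
Indicial equation: r(r-1) + p(0) r + q(0) = 0, i.e. r^2 + (p(0) - 1) r + q(0) = 0, i.e. r^2 - 3 r - 4 = 0.
Discriminant: (-3)^2 - 4(-4) = 25, so r = (3 ± 5)/2.
Solving: r_1 = 4, r_2 = -1.

indicial: r^2 - 3 r - 4 = 0; roots r_1 = 4, r_2 = -1


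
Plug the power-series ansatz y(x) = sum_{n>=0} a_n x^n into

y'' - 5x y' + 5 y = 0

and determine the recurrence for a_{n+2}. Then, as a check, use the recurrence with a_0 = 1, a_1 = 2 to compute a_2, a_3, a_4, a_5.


Substitute y = sum_n a_n x^n.
y''(x) has coefficient (n+2)(n+1) a_{n+2} at x^n;
-5 x y'(x) has coefficient -5 n a_n at x^n (shift);
5 y(x) has coefficient 5 a_n at x^n.
Matching x^n: (n+2)(n+1) a_{n+2} + (-5n + 5) a_n = 0.
Thus a_{n+2} = (5n - 5) / ((n+1)(n+2)) * a_n.

Check with a_0 = 1, a_1 = 2 (apply the recurrence for n = 0, 1, 2, 3): a_0 = 1, a_1 = 2, a_2 = -5/2, a_3 = 0, a_4 = -25/24, a_5 = 0.

a_(n+2) = (5n - 5) / ((n+1)(n+2)) * a_n; check: a_0 = 1, a_1 = 2, a_2 = -5/2, a_3 = 0, a_4 = -25/24, a_5 = 0


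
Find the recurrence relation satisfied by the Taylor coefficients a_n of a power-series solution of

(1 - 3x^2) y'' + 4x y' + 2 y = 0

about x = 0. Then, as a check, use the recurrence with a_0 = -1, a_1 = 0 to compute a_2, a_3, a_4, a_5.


Substitute y = sum_n a_n x^n.
(1 - 3 x^2) y'' contributes (n+2)(n+1) a_{n+2} - 3 n(n-1) a_n at x^n.
4 x y'(x) contributes 4 n a_n at x^n.
2 y(x) contributes 2 a_n at x^n.
Matching x^n: (n+2)(n+1) a_{n+2} + (-3 n(n-1) + 4 n + 2) a_n = 0.
Thus a_{n+2} = (3 n(n-1) - 4 n - 2) / ((n+1)(n+2)) * a_n.

Check with a_0 = -1, a_1 = 0 (apply the recurrence for n = 0, 1, 2, 3): a_0 = -1, a_1 = 0, a_2 = 1, a_3 = 0, a_4 = -1/3, a_5 = 0.

a_(n+2) = (3 n(n-1) - 4 n - 2) / ((n+1)(n+2)) * a_n; check: a_0 = -1, a_1 = 0, a_2 = 1, a_3 = 0, a_4 = -1/3, a_5 = 0


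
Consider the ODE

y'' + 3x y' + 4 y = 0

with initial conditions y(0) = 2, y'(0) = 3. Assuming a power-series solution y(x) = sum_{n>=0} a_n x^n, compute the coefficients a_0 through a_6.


Ansatz: y(x) = sum_{n>=0} a_n x^n, so y'(x) = sum_{n>=1} n a_n x^(n-1) and y''(x) = sum_{n>=2} n(n-1) a_n x^(n-2).
Substitute into P(x) y'' + Q(x) y' + R(x) y = 0 with P(x) = 1, Q(x) = 3x, R(x) = 4, and match powers of x.
Initial conditions: a_0 = 2, a_1 = 3.
Setting the coefficient of each power of x to zero and solving order by order (substituting the coefficients already found):
  x^0: 2 a_2 + 4 a_0 = 0  ->  2 a_2 = -4 a_0 = -8  ->  a_2 = -4
  x^1: 6 a_3 + 7 a_1 = 0  ->  6 a_3 = -7 a_1 = -21  ->  a_3 = -7/2
  x^2: 12 a_4 + 10 a_2 = 0  ->  12 a_4 = -10 a_2 = 40  ->  a_4 = 10/3
  x^3: 20 a_5 + 13 a_3 = 0  ->  20 a_5 = -13 a_3 = 91/2  ->  a_5 = 91/40
  x^4: 30 a_6 + 16 a_4 = 0  ->  30 a_6 = -16 a_4 = -160/3  ->  a_6 = -16/9
Truncated series: y(x) = 2 + 3 x - 4 x^2 - (7/2) x^3 + (10/3) x^4 + (91/40) x^5 - (16/9) x^6 + O(x^7).

a_0 = 2; a_1 = 3; a_2 = -4; a_3 = -7/2; a_4 = 10/3; a_5 = 91/40; a_6 = -16/9


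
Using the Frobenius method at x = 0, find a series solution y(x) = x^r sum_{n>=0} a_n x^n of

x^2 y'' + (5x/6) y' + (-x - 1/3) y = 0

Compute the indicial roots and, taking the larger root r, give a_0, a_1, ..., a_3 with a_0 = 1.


Write in Frobenius form y'' + (p(x)/x) y' + (q(x)/x^2) y = 0:
  p(x) = 5/6,  q(x) = -x - 1/3.
Indicial equation: r(r-1) + (5/6) r + (-1/3) = 0 -> roots r_1 = 2/3, r_2 = -1/2.
Take r = r_1 = 2/3. Let y(x) = x^r sum_{n>=0} a_n x^n with a_0 = 1.
Substitute y = x^r sum a_n x^n and match x^{r+n}. The recurrence is
  D(n) a_n - 1 a_{n-1} = 0,  where D(n) = (r+n)(r+n-1) + (5/6)(r+n) + (-1/3).
  a_n = 1 / D(n) * a_{n-1}.
Since the indicial polynomial factors as (r - r_1)(r - r_2), D(n) = (r_1 + n - r_1)(r_1 + n - r_2) = n(n + 7/6).
Evaluating step by step (a_0 = 1):
  n = 1: D(1) = 1(1 + 7/6) = 13/6; numerator = 1(1) = 1; a_1 = (1)/(13/6) = 6/13
  n = 2: D(2) = 2(2 + 7/6) = 19/3; numerator = 1(6/13) = 6/13; a_2 = (6/13)/(19/3) = 18/247
  n = 3: D(3) = 3(3 + 7/6) = 25/2; numerator = 1(18/247) = 18/247; a_3 = (18/247)/(25/2) = 36/6175

r = 2/3; a_0 = 1; a_1 = 6/13; a_2 = 18/247; a_3 = 36/6175


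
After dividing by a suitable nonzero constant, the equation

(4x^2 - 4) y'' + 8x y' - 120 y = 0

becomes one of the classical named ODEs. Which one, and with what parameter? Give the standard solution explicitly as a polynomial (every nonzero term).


All three coefficients share the factor -4; dividing through by -4 gives  (1 - x^2) y'' - 2x y' + 30 y = 0.
This matches the Legendre equation (1 - x^2) y'' - 2x y' + n(n+1) y = 0 (note the -2x y' term) with n(n+1) = 30, so n = 5; the polynomial solution is P_5(x).
With y = sum_k a_k x^k, matching x^k gives (k+2)(k+1) a_{k+2} = [k(k+1) - n(n+1)] a_k = (k - 5)(k + 6) a_k. The right side vanishes at k = 5, so the series with the parity of 5 terminates at degree 5.
Standard normalization (P_n(1) = 1): leading coefficient (2n)!/(2^n (n!)^2) = 3628800/(32*14400) = 63/8, so a_5 = 63/8. Work downward with a_k = (k+1)(k+2) a_{k+2} / ((k - 5)(k + 6)):
  a_3 = (4)(5)(63/8) / ((3 - 5)(3 + 6)) = (315/2)/(-18) = -35/4
  a_1 = (2)(3)(-35/4) / ((1 - 5)(1 + 6)) = (-105/2)/(-28) = 15/8
Hence P_5(x) = 63 x^5/8 - 35 x^3/4 + 15 x/8.

P_5(x); series = 63 x^5/8 - 35 x^3/4 + 15 x/8


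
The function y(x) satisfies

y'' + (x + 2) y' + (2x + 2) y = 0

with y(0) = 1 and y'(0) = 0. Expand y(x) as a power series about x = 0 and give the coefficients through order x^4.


Ansatz: y(x) = sum_{n>=0} a_n x^n, so y'(x) = sum_{n>=1} n a_n x^(n-1) and y''(x) = sum_{n>=2} n(n-1) a_n x^(n-2).
Substitute into P(x) y'' + Q(x) y' + R(x) y = 0 with P(x) = 1, Q(x) = x + 2, R(x) = 2x + 2, and match powers of x.
Initial conditions: a_0 = 1, a_1 = 0.
Setting the coefficient of each power of x to zero and solving order by order (substituting the coefficients already found):
  x^0: 2 a_2 + 2 a_1 + 2 a_0 = 0  ->  2 a_2 = -2 a_1 - 2 a_0 = -2  ->  a_2 = -1
  x^1: 6 a_3 + 4 a_2 + 3 a_1 + 2 a_0 = 0  ->  6 a_3 = -4 a_2 - 3 a_1 - 2 a_0 = 2  ->  a_3 = 1/3
  x^2: 12 a_4 + 6 a_3 + 4 a_2 + 2 a_1 = 0  ->  12 a_4 = -6 a_3 - 4 a_2 - 2 a_1 = 2  ->  a_4 = 1/6
Truncated series: y(x) = 1 - x^2 + (1/3) x^3 + (1/6) x^4 + O(x^5).

a_0 = 1; a_1 = 0; a_2 = -1; a_3 = 1/3; a_4 = 1/6


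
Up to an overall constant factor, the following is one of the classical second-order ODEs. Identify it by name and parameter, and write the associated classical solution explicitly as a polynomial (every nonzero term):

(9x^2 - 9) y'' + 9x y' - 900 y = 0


All three coefficients share the factor -9; dividing through by -9 gives  (1 - x^2) y'' - x y' + 100 y = 0.
This matches the Chebyshev equation (1 - x^2) y'' - x y' + n^2 y = 0 (note the -x y' term, not -2x y') with n^2 = 100, so n = 10; the polynomial solution is T_10(x).
With y = sum_k a_k x^k, matching x^k gives (k+2)(k+1) a_{k+2} = (k^2 - n^2) a_k = (k - 10)(k + 10) a_k. The right side vanishes at k = 10, so the series with the parity of 10 terminates at degree 10.
Standard normalization: leading coefficient of T_n is 2^(n-1), so a_10 = 2^9 = 512. Work downward with a_k = (k+1)(k+2) a_{k+2} / ((k - 10)(k + 10)):
  a_8 = (9)(10)(512) / ((8 - 10)(8 + 10)) = 46080/(-36) = -1280
  a_6 = (7)(8)(-1280) / ((6 - 10)(6 + 10)) = -71680/(-64) = 1120
  a_4 = (5)(6)(1120) / ((4 - 10)(4 + 10)) = 33600/(-84) = -400
  a_2 = (3)(4)(-400) / ((2 - 10)(2 + 10)) = -4800/(-96) = 50
  a_0 = (1)(2)(50) / ((0 - 10)(0 + 10)) = 100/(-100) = -1
Hence T_10(x) = 512 x^10 - 1280 x^8 + 1120 x^6 - 400 x^4 + 50 x^2 - 1.

T_10(x); series = 512 x^10 - 1280 x^8 + 1120 x^6 - 400 x^4 + 50 x^2 - 1


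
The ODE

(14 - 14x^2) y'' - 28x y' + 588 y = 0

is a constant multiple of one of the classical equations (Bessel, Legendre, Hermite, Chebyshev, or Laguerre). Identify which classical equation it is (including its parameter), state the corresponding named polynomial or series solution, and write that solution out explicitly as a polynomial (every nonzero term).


All three coefficients share the factor 14; dividing through by 14 gives  (1 - x^2) y'' - 2x y' + 42 y = 0.
This matches the Legendre equation (1 - x^2) y'' - 2x y' + n(n+1) y = 0 (note the -2x y' term) with n(n+1) = 42, so n = 6; the polynomial solution is P_6(x).
With y = sum_k a_k x^k, matching x^k gives (k+2)(k+1) a_{k+2} = [k(k+1) - n(n+1)] a_k = (k - 6)(k + 7) a_k. The right side vanishes at k = 6, so the series with the parity of 6 terminates at degree 6.
Standard normalization (P_n(1) = 1): leading coefficient (2n)!/(2^n (n!)^2) = 479001600/(64*518400) = 231/16, so a_6 = 231/16. Work downward with a_k = (k+1)(k+2) a_{k+2} / ((k - 6)(k + 7)):
  a_4 = (5)(6)(231/16) / ((4 - 6)(4 + 7)) = (3465/8)/(-22) = -315/16
  a_2 = (3)(4)(-315/16) / ((2 - 6)(2 + 7)) = (-945/4)/(-36) = 105/16
  a_0 = (1)(2)(105/16) / ((0 - 6)(0 + 7)) = (105/8)/(-42) = -5/16
Hence P_6(x) = 231 x^6/16 - 315 x^4/16 + 105 x^2/16 - 5/16.

P_6(x); series = 231 x^6/16 - 315 x^4/16 + 105 x^2/16 - 5/16


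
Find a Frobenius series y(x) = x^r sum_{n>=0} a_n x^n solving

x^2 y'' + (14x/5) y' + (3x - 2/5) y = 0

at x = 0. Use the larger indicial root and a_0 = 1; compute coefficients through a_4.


Write in Frobenius form y'' + (p(x)/x) y' + (q(x)/x^2) y = 0:
  p(x) = 14/5,  q(x) = 3x - 2/5.
Indicial equation: r(r-1) + (14/5) r + (-2/5) = 0 -> roots r_1 = 1/5, r_2 = -2.
Take r = r_1 = 1/5. Let y(x) = x^r sum_{n>=0} a_n x^n with a_0 = 1.
Substitute y = x^r sum a_n x^n and match x^{r+n}. The recurrence is
  D(n) a_n + 3 a_{n-1} = 0,  where D(n) = (r+n)(r+n-1) + (14/5)(r+n) + (-2/5).
  a_n = -3 / D(n) * a_{n-1}.
Since the indicial polynomial factors as (r - r_1)(r - r_2), D(n) = (r_1 + n - r_1)(r_1 + n - r_2) = n(n + 11/5).
Evaluating step by step (a_0 = 1):
  n = 1: D(1) = 1(1 + 11/5) = 16/5; numerator = -3(1) = -3; a_1 = (-3)/(16/5) = -15/16
  n = 2: D(2) = 2(2 + 11/5) = 42/5; numerator = -3(-15/16) = 45/16; a_2 = (45/16)/(42/5) = 75/224
  n = 3: D(3) = 3(3 + 11/5) = 78/5; numerator = -3(75/224) = -225/224; a_3 = (-225/224)/(78/5) = -375/5824
  n = 4: D(4) = 4(4 + 11/5) = 124/5; numerator = -3(-375/5824) = 1125/5824; a_4 = (1125/5824)/(124/5) = 5625/722176

r = 1/5; a_0 = 1; a_1 = -15/16; a_2 = 75/224; a_3 = -375/5824; a_4 = 5625/722176


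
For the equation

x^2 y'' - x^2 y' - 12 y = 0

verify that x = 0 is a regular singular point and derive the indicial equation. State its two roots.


Divide by x^2 to reach normal form y'' + P_1(x) y' + P_2(x) y = 0 with P_1(x) = -1 and P_2(x) = -12/x^2.
x = 0 is a singular point because the y-coefficient -12/x^2 has a pole at x = 0.
It is a regular singular point because x P_1(x) = p(x) = -x and x^2 P_2(x) = q(x) = -12 are polynomials, hence analytic at x = 0.
p(0) = 0,  q(0) = -12.
Indicial equation: r(r-1) + p(0) r + q(0) = 0, i.e. r^2 + (p(0) - 1) r + q(0) = 0, i.e. r^2 - 1 r - 12 = 0.
Discriminant: (-1)^2 - 4(-12) = 49, so r = (1 ± 7)/2.
Solving: r_1 = 4, r_2 = -3.

indicial: r^2 - 1 r - 12 = 0; roots r_1 = 4, r_2 = -3


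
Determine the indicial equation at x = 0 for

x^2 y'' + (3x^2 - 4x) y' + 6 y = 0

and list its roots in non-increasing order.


Divide by x^2 to reach normal form y'' + P_1(x) y' + P_2(x) y = 0 with P_1(x) = 3 - 4/x and P_2(x) = 6/x^2.
x = 0 is a singular point because the y'-coefficient 3 - 4/x has a pole at x = 0 and the y-coefficient 6/x^2 has a pole at x = 0.
It is a regular singular point because x P_1(x) = p(x) = 3x - 4 and x^2 P_2(x) = q(x) = 6 are polynomials, hence analytic at x = 0.
p(0) = -4,  q(0) = 6.
Indicial equation: r(r-1) + p(0) r + q(0) = 0, i.e. r^2 + (p(0) - 1) r + q(0) = 0, i.e. r^2 - 5 r + 6 = 0.
Discriminant: (-5)^2 - 4(6) = 1, so r = (5 ± 1)/2.
Solving: r_1 = 3, r_2 = 2.

indicial: r^2 - 5 r + 6 = 0; roots r_1 = 3, r_2 = 2


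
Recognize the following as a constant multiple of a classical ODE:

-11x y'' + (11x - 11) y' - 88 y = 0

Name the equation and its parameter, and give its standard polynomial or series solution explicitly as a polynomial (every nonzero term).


All three coefficients share the factor -11; dividing through by -11 gives  x y'' + (1 - x) y' + 8 y = 0.
This matches the Laguerre equation x y'' + (1 - x) y' + n y = 0 with n = 8; the polynomial solution is L_8(x).
With y = sum_k a_k x^k, matching x^k gives (k+1)k a_{k+1} + (k+1) a_{k+1} - k a_k + n a_k = 0, i.e. (k+1)^2 a_{k+1} = (k - n) a_k = (k - 8) a_k. The right side vanishes at k = 8, so the series terminates at degree 8.
Standard normalization L_n(0) = 1 gives a_0 = 1. Work upward with a_{k+1} = (k - 8) a_k / (k+1)^2:
  a_1 = (0 - 8)(1) / 1^2 = -8/1 = -8
  a_2 = (1 - 8)(-8) / 2^2 = 56/4 = 14
  a_3 = (2 - 8)(14) / 3^2 = -84/9 = -28/3
  a_4 = (3 - 8)(-28/3) / 4^2 = (140/3)/16 = 35/12
  a_5 = (4 - 8)(35/12) / 5^2 = (-35/3)/25 = -7/15
  a_6 = (5 - 8)(-7/15) / 6^2 = (7/5)/36 = 7/180
  a_7 = (6 - 8)(7/180) / 7^2 = (-7/90)/49 = -1/630
  a_8 = (7 - 8)(-1/630) / 8^2 = (1/630)/64 = 1/40320
Hence L_8(x) = x^8/40320 - x^7/630 + 7 x^6/180 - 7 x^5/15 + 35 x^4/12 - 28 x^3/3 + 14 x^2 - 8 x + 1.

L_8(x); series = x^8/40320 - x^7/630 + 7 x^6/180 - 7 x^5/15 + 35 x^4/12 - 28 x^3/3 + 14 x^2 - 8 x + 1


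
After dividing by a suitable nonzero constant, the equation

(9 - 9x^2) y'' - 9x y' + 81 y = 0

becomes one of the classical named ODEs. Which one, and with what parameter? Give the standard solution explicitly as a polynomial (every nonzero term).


All three coefficients share the factor 9; dividing through by 9 gives  (1 - x^2) y'' - x y' + 9 y = 0.
This matches the Chebyshev equation (1 - x^2) y'' - x y' + n^2 y = 0 (note the -x y' term, not -2x y') with n^2 = 9, so n = 3; the polynomial solution is T_3(x).
With y = sum_k a_k x^k, matching x^k gives (k+2)(k+1) a_{k+2} = (k^2 - n^2) a_k = (k - 3)(k + 3) a_k. The right side vanishes at k = 3, so the series with the parity of 3 terminates at degree 3.
Standard normalization: leading coefficient of T_n is 2^(n-1), so a_3 = 2^2 = 4. Work downward with a_k = (k+1)(k+2) a_{k+2} / ((k - 3)(k + 3)):
  a_1 = (2)(3)(4) / ((1 - 3)(1 + 3)) = 24/(-8) = -3
Hence T_3(x) = 4 x^3 - 3 x.

T_3(x); series = 4 x^3 - 3 x


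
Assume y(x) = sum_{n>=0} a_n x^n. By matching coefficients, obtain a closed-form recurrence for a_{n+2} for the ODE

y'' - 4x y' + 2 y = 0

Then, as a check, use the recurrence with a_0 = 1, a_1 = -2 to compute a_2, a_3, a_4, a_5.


Substitute y = sum_n a_n x^n.
y''(x) has coefficient (n+2)(n+1) a_{n+2} at x^n;
-4 x y'(x) has coefficient -4 n a_n at x^n (shift);
2 y(x) has coefficient 2 a_n at x^n.
Matching x^n: (n+2)(n+1) a_{n+2} + (-4n + 2) a_n = 0.
Thus a_{n+2} = (4n - 2) / ((n+1)(n+2)) * a_n.

Check with a_0 = 1, a_1 = -2 (apply the recurrence for n = 0, 1, 2, 3): a_0 = 1, a_1 = -2, a_2 = -1, a_3 = -2/3, a_4 = -1/2, a_5 = -1/3.

a_(n+2) = (4n - 2) / ((n+1)(n+2)) * a_n; check: a_0 = 1, a_1 = -2, a_2 = -1, a_3 = -2/3, a_4 = -1/2, a_5 = -1/3


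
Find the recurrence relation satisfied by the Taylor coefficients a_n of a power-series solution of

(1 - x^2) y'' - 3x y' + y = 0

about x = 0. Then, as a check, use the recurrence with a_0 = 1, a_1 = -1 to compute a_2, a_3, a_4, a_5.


Substitute y = sum_n a_n x^n.
(1 - 1 x^2) y'' contributes (n+2)(n+1) a_{n+2} - n(n-1) a_n at x^n.
-3 x y'(x) contributes -3 n a_n at x^n.
y(x) contributes 1 a_n at x^n.
Matching x^n: (n+2)(n+1) a_{n+2} + (-n(n-1) - 3 n + 1) a_n = 0.
Thus a_{n+2} = (n(n-1) + 3 n - 1) / ((n+1)(n+2)) * a_n.

Check with a_0 = 1, a_1 = -1 (apply the recurrence for n = 0, 1, 2, 3): a_0 = 1, a_1 = -1, a_2 = -1/2, a_3 = -1/3, a_4 = -7/24, a_5 = -7/30.

a_(n+2) = (n(n-1) + 3 n - 1) / ((n+1)(n+2)) * a_n; check: a_0 = 1, a_1 = -1, a_2 = -1/2, a_3 = -1/3, a_4 = -7/24, a_5 = -7/30


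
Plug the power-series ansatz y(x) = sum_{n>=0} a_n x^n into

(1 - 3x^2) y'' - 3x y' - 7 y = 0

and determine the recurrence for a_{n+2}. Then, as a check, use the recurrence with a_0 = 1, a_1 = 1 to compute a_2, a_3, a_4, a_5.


Substitute y = sum_n a_n x^n.
(1 - 3 x^2) y'' contributes (n+2)(n+1) a_{n+2} - 3 n(n-1) a_n at x^n.
-3 x y'(x) contributes -3 n a_n at x^n.
-7 y(x) contributes -7 a_n at x^n.
Matching x^n: (n+2)(n+1) a_{n+2} + (-3 n(n-1) - 3 n - 7) a_n = 0.
Thus a_{n+2} = (3 n(n-1) + 3 n + 7) / ((n+1)(n+2)) * a_n.

Check with a_0 = 1, a_1 = 1 (apply the recurrence for n = 0, 1, 2, 3): a_0 = 1, a_1 = 1, a_2 = 7/2, a_3 = 5/3, a_4 = 133/24, a_5 = 17/6.

a_(n+2) = (3 n(n-1) + 3 n + 7) / ((n+1)(n+2)) * a_n; check: a_0 = 1, a_1 = 1, a_2 = 7/2, a_3 = 5/3, a_4 = 133/24, a_5 = 17/6


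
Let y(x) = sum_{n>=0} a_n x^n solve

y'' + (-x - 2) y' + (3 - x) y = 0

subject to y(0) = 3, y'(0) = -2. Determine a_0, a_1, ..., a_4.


Ansatz: y(x) = sum_{n>=0} a_n x^n, so y'(x) = sum_{n>=1} n a_n x^(n-1) and y''(x) = sum_{n>=2} n(n-1) a_n x^(n-2).
Substitute into P(x) y'' + Q(x) y' + R(x) y = 0 with P(x) = 1, Q(x) = -x - 2, R(x) = 3 - x, and match powers of x.
Initial conditions: a_0 = 3, a_1 = -2.
Setting the coefficient of each power of x to zero and solving order by order (substituting the coefficients already found):
  x^0: 2 a_2 - 2 a_1 + 3 a_0 = 0  ->  2 a_2 = 2 a_1 - 3 a_0 = -13  ->  a_2 = -13/2
  x^1: 6 a_3 - 4 a_2 + 2 a_1 - a_0 = 0  ->  6 a_3 = 4 a_2 - 2 a_1 + a_0 = -19  ->  a_3 = -19/6
  x^2: 12 a_4 - 6 a_3 + a_2 - a_1 = 0  ->  12 a_4 = 6 a_3 - a_2 + a_1 = -29/2  ->  a_4 = -29/24
Truncated series: y(x) = 3 - 2 x - (13/2) x^2 - (19/6) x^3 - (29/24) x^4 + O(x^5).

a_0 = 3; a_1 = -2; a_2 = -13/2; a_3 = -19/6; a_4 = -29/24


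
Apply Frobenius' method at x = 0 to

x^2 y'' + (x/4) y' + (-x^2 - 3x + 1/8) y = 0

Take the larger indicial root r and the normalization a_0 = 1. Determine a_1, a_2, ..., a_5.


Write in Frobenius form y'' + (p(x)/x) y' + (q(x)/x^2) y = 0:
  p(x) = 1/4,  q(x) = -x^2 - 3x + 1/8.
Indicial equation: r(r-1) + (1/4) r + (1/8) = 0 -> roots r_1 = 1/2, r_2 = 1/4.
Take r = r_1 = 1/2. Let y(x) = x^r sum_{n>=0} a_n x^n with a_0 = 1.
Substitute y = x^r sum a_n x^n and match x^{r+n}. The recurrence is
  D(n) a_n - 3 a_{n-1} - 1 a_{n-2} = 0,  where D(n) = (r+n)(r+n-1) + (1/4)(r+n) + (1/8).
  a_n = [3 a_{n-1} + 1 a_{n-2}] / D(n).
Since the indicial polynomial factors as (r - r_1)(r - r_2), D(n) = (r_1 + n - r_1)(r_1 + n - r_2) = n(n + 1/4).
Evaluating step by step (a_0 = 1):
  n = 1: D(1) = 1(1 + 1/4) = 5/4; numerator = 3(1) = 3; a_1 = (3)/(5/4) = 12/5
  n = 2: D(2) = 2(2 + 1/4) = 9/2; numerator = 3(12/5) + 1(1) = 41/5; a_2 = (41/5)/(9/2) = 82/45
  n = 3: D(3) = 3(3 + 1/4) = 39/4; numerator = 3(82/45) + 1(12/5) = 118/15; a_3 = (118/15)/(39/4) = 472/585
  n = 4: D(4) = 4(4 + 1/4) = 17; numerator = 3(472/585) + 1(82/45) = 2482/585; a_4 = (2482/585)/(17) = 146/585
  n = 5: D(5) = 5(5 + 1/4) = 105/4; numerator = 3(146/585) + 1(472/585) = 14/9; a_5 = (14/9)/(105/4) = 8/135

r = 1/2; a_0 = 1; a_1 = 12/5; a_2 = 82/45; a_3 = 472/585; a_4 = 146/585; a_5 = 8/135


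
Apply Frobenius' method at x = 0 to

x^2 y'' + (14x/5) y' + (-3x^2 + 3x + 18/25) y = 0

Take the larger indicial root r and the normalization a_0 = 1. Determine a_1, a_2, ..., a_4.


Write in Frobenius form y'' + (p(x)/x) y' + (q(x)/x^2) y = 0:
  p(x) = 14/5,  q(x) = -3x^2 + 3x + 18/25.
Indicial equation: r(r-1) + (14/5) r + (18/25) = 0 -> roots r_1 = -3/5, r_2 = -6/5.
Take r = r_1 = -3/5. Let y(x) = x^r sum_{n>=0} a_n x^n with a_0 = 1.
Substitute y = x^r sum a_n x^n and match x^{r+n}. The recurrence is
  D(n) a_n + 3 a_{n-1} - 3 a_{n-2} = 0,  where D(n) = (r+n)(r+n-1) + (14/5)(r+n) + (18/25).
  a_n = [-3 a_{n-1} + 3 a_{n-2}] / D(n).
Since the indicial polynomial factors as (r - r_1)(r - r_2), D(n) = (r_1 + n - r_1)(r_1 + n - r_2) = n(n + 3/5).
Evaluating step by step (a_0 = 1):
  n = 1: D(1) = 1(1 + 3/5) = 8/5; numerator = -3(1) = -3; a_1 = (-3)/(8/5) = -15/8
  n = 2: D(2) = 2(2 + 3/5) = 26/5; numerator = -3(-15/8) + 3(1) = 69/8; a_2 = (69/8)/(26/5) = 345/208
  n = 3: D(3) = 3(3 + 3/5) = 54/5; numerator = -3(345/208) + 3(-15/8) = -2205/208; a_3 = (-2205/208)/(54/5) = -1225/1248
  n = 4: D(4) = 4(4 + 3/5) = 92/5; numerator = -3(-1225/1248) + 3(345/208) = 3295/416; a_4 = (3295/416)/(92/5) = 16475/38272

r = -3/5; a_0 = 1; a_1 = -15/8; a_2 = 345/208; a_3 = -1225/1248; a_4 = 16475/38272


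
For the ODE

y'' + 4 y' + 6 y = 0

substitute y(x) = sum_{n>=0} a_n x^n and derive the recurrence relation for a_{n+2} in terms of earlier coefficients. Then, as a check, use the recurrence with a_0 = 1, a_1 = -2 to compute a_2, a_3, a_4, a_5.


Substitute y = sum_n a_n x^n.
y''(x) has coefficient (n+2)(n+1) a_{n+2} at x^n;
4 y'(x) has coefficient 4 (n+1) a_{n+1} at x^n;
6 y(x) has coefficient 6 a_n at x^n.
Matching x^n: (n+2)(n+1) a_{n+2} + 4 (n+1) a_{n+1} + 6 a_n = 0.
Thus a_{n+2} = [-4 (n+1) a_{n+1} - 6 a_n] / ((n+1)(n+2)).

Check with a_0 = 1, a_1 = -2 (apply the recurrence for n = 0, 1, 2, 3): a_0 = 1, a_1 = -2, a_2 = 1, a_3 = 2/3, a_4 = -7/6, a_5 = 11/15.

a_(n+2) = [-4 (n+1) a_(n+1) - 6 a_n] / ((n+1)(n+2)); check: a_0 = 1, a_1 = -2, a_2 = 1, a_3 = 2/3, a_4 = -7/6, a_5 = 11/15


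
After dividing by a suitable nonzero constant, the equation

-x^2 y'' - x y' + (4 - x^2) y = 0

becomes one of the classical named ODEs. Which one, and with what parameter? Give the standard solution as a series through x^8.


All three coefficients share the factor -1; dividing through by -1 gives  x^2 y'' + x y' + (x^2 - 4) y = 0.
This matches the Bessel equation x^2 y'' + x y' + (x^2 - nu^2) y = 0 with nu^2 = 4, so nu = 2; the solution bounded at x = 0 is J_2(x).
Frobenius at x = 0: indicial roots ±nu; for r = nu the recurrence k(k + 2nu) c_k = -c_{k-2} gives the standard series J_nu(x) = sum_{k>=0} (-1)^k / (k! (k+nu)!) (x/2)^(2k+nu). Evaluate the first 4 terms:
  k = 0: (-1)^0 / (0! * 2! * 2^2) x^2 = 1/(1*2*4) x^2 = (1/8) x^2
  k = 1: (-1)^1 / (1! * 3! * 2^4) x^4 = -1/(1*6*16) x^4 = (-1/96) x^4
  k = 2: (-1)^2 / (2! * 4! * 2^6) x^6 = 1/(2*24*64) x^6 = (1/3072) x^6
  k = 3: (-1)^3 / (3! * 5! * 2^8) x^8 = -1/(6*120*256) x^8 = (-1/184320) x^8
Hence J_2(x) = -x^8/184320 + x^6/3072 - x^4/96 + x^2/8 + ....

J_2(x); series = -x^8/184320 + x^6/3072 - x^4/96 + x^2/8


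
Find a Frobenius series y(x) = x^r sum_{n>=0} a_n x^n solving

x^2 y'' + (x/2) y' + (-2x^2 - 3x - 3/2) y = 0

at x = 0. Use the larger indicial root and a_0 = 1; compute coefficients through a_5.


Write in Frobenius form y'' + (p(x)/x) y' + (q(x)/x^2) y = 0:
  p(x) = 1/2,  q(x) = -2x^2 - 3x - 3/2.
Indicial equation: r(r-1) + (1/2) r + (-3/2) = 0 -> roots r_1 = 3/2, r_2 = -1.
Take r = r_1 = 3/2. Let y(x) = x^r sum_{n>=0} a_n x^n with a_0 = 1.
Substitute y = x^r sum a_n x^n and match x^{r+n}. The recurrence is
  D(n) a_n - 3 a_{n-1} - 2 a_{n-2} = 0,  where D(n) = (r+n)(r+n-1) + (1/2)(r+n) + (-3/2).
  a_n = [3 a_{n-1} + 2 a_{n-2}] / D(n).
Since the indicial polynomial factors as (r - r_1)(r - r_2), D(n) = (r_1 + n - r_1)(r_1 + n - r_2) = n(n + 5/2).
Evaluating step by step (a_0 = 1):
  n = 1: D(1) = 1(1 + 5/2) = 7/2; numerator = 3(1) = 3; a_1 = (3)/(7/2) = 6/7
  n = 2: D(2) = 2(2 + 5/2) = 9; numerator = 3(6/7) + 2(1) = 32/7; a_2 = (32/7)/(9) = 32/63
  n = 3: D(3) = 3(3 + 5/2) = 33/2; numerator = 3(32/63) + 2(6/7) = 68/21; a_3 = (68/21)/(33/2) = 136/693
  n = 4: D(4) = 4(4 + 5/2) = 26; numerator = 3(136/693) + 2(32/63) = 1112/693; a_4 = (1112/693)/(26) = 556/9009
  n = 5: D(5) = 5(5 + 5/2) = 75/2; numerator = 3(556/9009) + 2(136/693) = 5204/9009; a_5 = (5204/9009)/(75/2) = 10408/675675

r = 3/2; a_0 = 1; a_1 = 6/7; a_2 = 32/63; a_3 = 136/693; a_4 = 556/9009; a_5 = 10408/675675


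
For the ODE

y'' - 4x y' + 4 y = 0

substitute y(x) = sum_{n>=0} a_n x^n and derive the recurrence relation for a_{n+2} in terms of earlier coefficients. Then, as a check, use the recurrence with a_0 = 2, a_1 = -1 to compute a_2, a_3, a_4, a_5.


Substitute y = sum_n a_n x^n.
y''(x) has coefficient (n+2)(n+1) a_{n+2} at x^n;
-4 x y'(x) has coefficient -4 n a_n at x^n (shift);
4 y(x) has coefficient 4 a_n at x^n.
Matching x^n: (n+2)(n+1) a_{n+2} + (-4n + 4) a_n = 0.
Thus a_{n+2} = (4n - 4) / ((n+1)(n+2)) * a_n.

Check with a_0 = 2, a_1 = -1 (apply the recurrence for n = 0, 1, 2, 3): a_0 = 2, a_1 = -1, a_2 = -4, a_3 = 0, a_4 = -4/3, a_5 = 0.

a_(n+2) = (4n - 4) / ((n+1)(n+2)) * a_n; check: a_0 = 2, a_1 = -1, a_2 = -4, a_3 = 0, a_4 = -4/3, a_5 = 0


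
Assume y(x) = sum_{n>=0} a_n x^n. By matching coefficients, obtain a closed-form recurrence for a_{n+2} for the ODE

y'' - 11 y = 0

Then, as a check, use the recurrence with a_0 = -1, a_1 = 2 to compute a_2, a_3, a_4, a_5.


Substitute y = sum_n a_n x^n into y'' + (const) y = 0.
y''(x) = sum_{n>=0} (n+2)(n+1) a_{n+2} x^n.
The ODE becomes sum_n [(n+2)(n+1) a_{n+2} - 11 a_n] x^n = 0.
Setting each coefficient to zero gives the recurrence:
  (n+2)(n+1) a_{n+2} - 11 a_n = 0,
  a_{n+2} = 11 / ((n+1)(n+2)) a_n.

Check with a_0 = -1, a_1 = 2 (apply the recurrence for n = 0, 1, 2, 3): a_0 = -1, a_1 = 2, a_2 = -11/2, a_3 = 11/3, a_4 = -121/24, a_5 = 121/60.

a_{n+2} = 11/((n+1)(n+2)) * a_n; check: a_0 = -1, a_1 = 2, a_2 = -11/2, a_3 = 11/3, a_4 = -121/24, a_5 = 121/60


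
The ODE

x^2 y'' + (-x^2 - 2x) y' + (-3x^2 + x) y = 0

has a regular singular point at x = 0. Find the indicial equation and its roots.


Divide by x^2 to reach normal form y'' + P_1(x) y' + P_2(x) y = 0 with P_1(x) = -1 - 2/x and P_2(x) = -3 + 1/x.
x = 0 is a singular point because the y'-coefficient -1 - 2/x has a pole at x = 0 and the y-coefficient -3 + 1/x has a pole at x = 0.
It is a regular singular point because x P_1(x) = p(x) = -x - 2 and x^2 P_2(x) = q(x) = -3x^2 + x are polynomials, hence analytic at x = 0.
p(0) = -2,  q(0) = 0.
Indicial equation: r(r-1) + p(0) r + q(0) = 0, i.e. r^2 + (p(0) - 1) r + q(0) = 0, i.e. r^2 - 3 r = 0.
Discriminant: (-3)^2 - 4(0) = 9, so r = (3 ± 3)/2.
Solving: r_1 = 3, r_2 = 0.

indicial: r^2 - 3 r = 0; roots r_1 = 3, r_2 = 0


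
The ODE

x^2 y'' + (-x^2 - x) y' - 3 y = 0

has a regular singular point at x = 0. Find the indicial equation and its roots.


Divide by x^2 to reach normal form y'' + P_1(x) y' + P_2(x) y = 0 with P_1(x) = -1 - 1/x and P_2(x) = -3/x^2.
x = 0 is a singular point because the y'-coefficient -1 - 1/x has a pole at x = 0 and the y-coefficient -3/x^2 has a pole at x = 0.
It is a regular singular point because x P_1(x) = p(x) = -x - 1 and x^2 P_2(x) = q(x) = -3 are polynomials, hence analytic at x = 0.
p(0) = -1,  q(0) = -3.
Indicial equation: r(r-1) + p(0) r + q(0) = 0, i.e. r^2 + (p(0) - 1) r + q(0) = 0, i.e. r^2 - 2 r - 3 = 0.
Discriminant: (-2)^2 - 4(-3) = 16, so r = (2 ± 4)/2.
Solving: r_1 = 3, r_2 = -1.

indicial: r^2 - 2 r - 3 = 0; roots r_1 = 3, r_2 = -1


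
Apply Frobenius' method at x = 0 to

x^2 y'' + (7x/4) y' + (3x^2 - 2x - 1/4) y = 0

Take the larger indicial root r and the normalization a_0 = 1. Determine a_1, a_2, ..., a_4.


Write in Frobenius form y'' + (p(x)/x) y' + (q(x)/x^2) y = 0:
  p(x) = 7/4,  q(x) = 3x^2 - 2x - 1/4.
Indicial equation: r(r-1) + (7/4) r + (-1/4) = 0 -> roots r_1 = 1/4, r_2 = -1.
Take r = r_1 = 1/4. Let y(x) = x^r sum_{n>=0} a_n x^n with a_0 = 1.
Substitute y = x^r sum a_n x^n and match x^{r+n}. The recurrence is
  D(n) a_n - 2 a_{n-1} + 3 a_{n-2} = 0,  where D(n) = (r+n)(r+n-1) + (7/4)(r+n) + (-1/4).
  a_n = [2 a_{n-1} - 3 a_{n-2}] / D(n).
Since the indicial polynomial factors as (r - r_1)(r - r_2), D(n) = (r_1 + n - r_1)(r_1 + n - r_2) = n(n + 5/4).
Evaluating step by step (a_0 = 1):
  n = 1: D(1) = 1(1 + 5/4) = 9/4; numerator = 2(1) = 2; a_1 = (2)/(9/4) = 8/9
  n = 2: D(2) = 2(2 + 5/4) = 13/2; numerator = 2(8/9) - 3(1) = -11/9; a_2 = (-11/9)/(13/2) = -22/117
  n = 3: D(3) = 3(3 + 5/4) = 51/4; numerator = 2(-22/117) - 3(8/9) = -356/117; a_3 = (-356/117)/(51/4) = -1424/5967
  n = 4: D(4) = 4(4 + 5/4) = 21; numerator = 2(-1424/5967) - 3(-22/117) = 518/5967; a_4 = (518/5967)/(21) = 74/17901

r = 1/4; a_0 = 1; a_1 = 8/9; a_2 = -22/117; a_3 = -1424/5967; a_4 = 74/17901
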